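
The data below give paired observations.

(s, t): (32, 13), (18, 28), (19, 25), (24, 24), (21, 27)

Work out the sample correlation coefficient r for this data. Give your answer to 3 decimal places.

-0.955

n = 5, Σs = 114, Σt = 117, Σs² = 2726, Σt² = 2883, Σst = 2538
nΣst − ΣsΣt = 12690 − 13338 = -648
nΣs² − (Σs)² = 13630 − 12996 = 634; nΣt² − (Σt)² = 14415 − 13689 = 726
r = -648 / √(634 × 726) = -648 / 678.4423 ≈ -0.955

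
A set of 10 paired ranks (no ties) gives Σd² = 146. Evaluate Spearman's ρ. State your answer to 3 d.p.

0.115

ρ = 1 − 6Σd² / [n(n²−1)] = 1 − 6×146 / (10×99)
  = 1 − 876/990 = 1 − 0.8848 ≈ 0.115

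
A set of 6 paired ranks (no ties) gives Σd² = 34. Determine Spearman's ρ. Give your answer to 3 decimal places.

ρ = 1 − 6Σd² / [n(n²−1)] = 1 − 6×34 / (6×35)
  = 1 − 204/210 = 1 − 0.9714 ≈ 0.029

0.029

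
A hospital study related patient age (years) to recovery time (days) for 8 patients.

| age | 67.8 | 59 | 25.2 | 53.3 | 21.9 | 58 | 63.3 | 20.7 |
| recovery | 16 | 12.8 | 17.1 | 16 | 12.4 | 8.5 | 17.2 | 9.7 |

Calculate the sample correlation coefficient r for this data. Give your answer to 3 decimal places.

0.244

n = 8, Σx = 369.2, Σy = 109.7, Σx² = 19832.76, Σy² = 1584.19, Σxy = 5177.83
nΣxy − ΣxΣy = 41422.64 − 40501.24 = 921.4
nΣx² − (Σx)² = 158662.08 − 136308.64 = 22353.44; nΣy² − (Σy)² = 12673.52 − 12034.09 = 639.43
r = 921.4 / √(22353.44 × 639.43) = 921.4 / 3780.6693 ≈ 0.244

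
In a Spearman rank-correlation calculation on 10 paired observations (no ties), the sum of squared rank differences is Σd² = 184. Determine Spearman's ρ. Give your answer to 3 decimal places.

-0.115

ρ = 1 − 6Σd² / [n(n²−1)] = 1 − 6×184 / (10×99)
  = 1 − 1104/990 = 1 − 1.1152 ≈ -0.115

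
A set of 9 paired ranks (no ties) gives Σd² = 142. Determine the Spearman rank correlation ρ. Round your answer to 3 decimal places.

ρ = 1 − 6Σd² / [n(n²−1)] = 1 − 6×142 / (9×80)
  = 1 − 852/720 = 1 − 1.1833 ≈ -0.183

-0.183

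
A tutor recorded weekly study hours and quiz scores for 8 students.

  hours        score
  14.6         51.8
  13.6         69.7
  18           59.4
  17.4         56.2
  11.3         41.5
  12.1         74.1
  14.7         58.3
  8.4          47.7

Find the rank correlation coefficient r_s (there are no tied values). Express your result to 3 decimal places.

0.357

Rank hours: 5, 4, 8, 7, 2, 3, 6, 1
Rank score: 3, 7, 6, 4, 1, 8, 5, 2
d = rank(hours) − rank(score): 2, -3, 2, 3, 1, -5, 1, -1; Σd² = 54
ρ = 1 − 6Σd² / [n(n²−1)] = 1 − 6×54 / (8×63) = 1 − 324/504 ≈ 0.357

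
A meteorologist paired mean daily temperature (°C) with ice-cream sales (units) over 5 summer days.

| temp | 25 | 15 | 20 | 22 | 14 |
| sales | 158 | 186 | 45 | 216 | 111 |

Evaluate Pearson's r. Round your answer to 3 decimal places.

0.159

n = 5, Σx = 96, Σy = 716, Σx² = 1930, Σy² = 120562, Σxy = 13946
nΣxy − ΣxΣy = 69730 − 68736 = 994
nΣx² − (Σx)² = 9650 − 9216 = 434; nΣy² − (Σy)² = 602810 − 512656 = 90154
r = 994 / √(434 × 90154) = 994 / 6255.1448 ≈ 0.159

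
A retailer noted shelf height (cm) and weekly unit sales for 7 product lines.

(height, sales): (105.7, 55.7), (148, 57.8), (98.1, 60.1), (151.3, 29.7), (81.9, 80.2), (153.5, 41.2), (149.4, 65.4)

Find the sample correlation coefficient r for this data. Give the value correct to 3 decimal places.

n = 7, Σx = 887.9, Σy = 390.1, Σx² = 118182.01, Σy² = 23344.07, Σxy = 47494.65
nΣxy − ΣxΣy = 332462.55 − 346369.79 = -13907.24
nΣx² − (Σx)² = 827274.07 − 788366.41 = 38907.66; nΣy² − (Σy)² = 163408.49 − 152178.01 = 11230.48
r = -13907.24 / √(38907.66 × 11230.48) = -13907.24 / 20903.3896 ≈ -0.665

-0.665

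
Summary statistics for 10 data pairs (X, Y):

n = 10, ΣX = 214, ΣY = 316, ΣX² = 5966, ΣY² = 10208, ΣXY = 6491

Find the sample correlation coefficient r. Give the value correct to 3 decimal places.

r = (nΣXY − ΣXΣY) / √[(nΣX² − (ΣX)²)(nΣY² − (ΣY)²)]
Numerator: 10×6491 − 214×316 = -2714
Denominator: √[(59660 − 45796)(102080 − 99856)] = √[13864 × 2224] = 5552.7953
r = -2714 / 5552.7953 ≈ -0.489

-0.489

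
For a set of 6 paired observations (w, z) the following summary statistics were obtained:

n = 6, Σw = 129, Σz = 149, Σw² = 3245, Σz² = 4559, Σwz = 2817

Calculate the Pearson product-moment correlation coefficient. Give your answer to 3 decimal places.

-0.607

r = (nΣwz − ΣwΣz) / √[(nΣw² − (Σw)²)(nΣz² − (Σz)²)]
Numerator: 6×2817 − 129×149 = -2319
Denominator: √[(19470 − 16641)(27354 − 22201)] = √[2829 × 5153] = 3818.0934
r = -2319 / 3818.0934 ≈ -0.607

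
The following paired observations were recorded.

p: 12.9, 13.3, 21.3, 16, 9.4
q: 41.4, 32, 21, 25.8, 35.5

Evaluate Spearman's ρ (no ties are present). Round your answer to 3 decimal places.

-0.900

Rank p: 2, 3, 5, 4, 1
Rank q: 5, 3, 1, 2, 4
d = rank(p) − rank(q): -3, 0, 4, 2, -3; Σd² = 38
ρ = 1 − 6Σd² / [n(n²−1)] = 1 − 6×38 / (5×24) = 1 − 228/120 ≈ -0.900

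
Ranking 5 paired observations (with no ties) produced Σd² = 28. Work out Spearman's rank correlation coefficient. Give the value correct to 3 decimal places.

ρ = 1 − 6Σd² / [n(n²−1)] = 1 − 6×28 / (5×24)
  = 1 − 168/120 = 1 − 1.4000 ≈ -0.400

-0.400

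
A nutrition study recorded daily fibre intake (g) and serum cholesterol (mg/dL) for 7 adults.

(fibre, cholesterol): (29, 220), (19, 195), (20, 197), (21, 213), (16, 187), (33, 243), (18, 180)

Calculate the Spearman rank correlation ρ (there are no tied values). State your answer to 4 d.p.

Rank fibre: 6, 3, 4, 5, 1, 7, 2
Rank cholesterol: 6, 3, 4, 5, 2, 7, 1
d = rank(fibre) − rank(cholesterol): 0, 0, 0, 0, -1, 0, 1; Σd² = 2
ρ = 1 − 6Σd² / [n(n²−1)] = 1 − 6×2 / (7×48) = 1 − 12/336 ≈ 0.9643

0.9643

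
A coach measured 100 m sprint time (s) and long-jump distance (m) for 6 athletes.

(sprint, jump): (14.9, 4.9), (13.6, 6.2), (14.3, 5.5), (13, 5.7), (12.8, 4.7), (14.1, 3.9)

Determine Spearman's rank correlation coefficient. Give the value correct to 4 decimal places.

Rank sprint: 6, 3, 5, 2, 1, 4
Rank jump: 3, 6, 4, 5, 2, 1
d = rank(sprint) − rank(jump): 3, -3, 1, -3, -1, 3; Σd² = 38
ρ = 1 − 6Σd² / [n(n²−1)] = 1 − 6×38 / (6×35) = 1 − 228/210 ≈ -0.0857

-0.0857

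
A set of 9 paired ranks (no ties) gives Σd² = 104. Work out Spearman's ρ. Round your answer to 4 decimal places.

0.1333

ρ = 1 − 6Σd² / [n(n²−1)] = 1 − 6×104 / (9×80)
  = 1 − 624/720 = 1 − 0.86667 ≈ 0.1333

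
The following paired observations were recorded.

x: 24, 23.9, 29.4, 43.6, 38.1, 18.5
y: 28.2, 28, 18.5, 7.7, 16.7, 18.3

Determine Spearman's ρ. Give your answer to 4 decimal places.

-0.6000

Rank x: 3, 2, 4, 6, 5, 1
Rank y: 6, 5, 4, 1, 2, 3
d = rank(x) − rank(y): -3, -3, 0, 5, 3, -2; Σd² = 56
ρ = 1 − 6Σd² / [n(n²−1)] = 1 − 6×56 / (6×35) = 1 − 336/210 ≈ -0.6000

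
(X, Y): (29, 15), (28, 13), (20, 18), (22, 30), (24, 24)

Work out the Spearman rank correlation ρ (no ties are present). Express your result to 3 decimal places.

Rank X: 5, 4, 1, 2, 3
Rank Y: 2, 1, 3, 5, 4
d = rank(X) − rank(Y): 3, 3, -2, -3, -1; Σd² = 32
ρ = 1 − 6Σd² / [n(n²−1)] = 1 − 6×32 / (5×24) = 1 − 192/120 ≈ -0.600

-0.600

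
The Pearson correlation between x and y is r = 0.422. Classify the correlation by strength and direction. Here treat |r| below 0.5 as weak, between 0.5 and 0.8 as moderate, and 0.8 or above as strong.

weak positive

r = 0.422 > 0 so the relationship is positive.
|r| = 0.422, which falls in the weak range.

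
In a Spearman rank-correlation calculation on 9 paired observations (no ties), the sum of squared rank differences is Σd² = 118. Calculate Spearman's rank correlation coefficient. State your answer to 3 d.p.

ρ = 1 − 6Σd² / [n(n²−1)] = 1 − 6×118 / (9×80)
  = 1 − 708/720 = 1 − 0.9833 ≈ 0.017

0.017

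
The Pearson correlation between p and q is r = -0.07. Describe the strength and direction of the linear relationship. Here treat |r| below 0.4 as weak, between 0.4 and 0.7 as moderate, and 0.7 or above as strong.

weak negative

r = -0.07 < 0 so the relationship is negative.
|r| = 0.07, which falls in the weak range.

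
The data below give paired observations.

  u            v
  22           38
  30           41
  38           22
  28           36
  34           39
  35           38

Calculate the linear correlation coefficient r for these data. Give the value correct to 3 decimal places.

n = 6, Σu = 187, Σv = 214, Σu² = 5993, Σv² = 7870, Σuv = 6566
nΣuv − ΣuΣv = 39396 − 40018 = -622
nΣu² − (Σu)² = 35958 − 34969 = 989; nΣv² − (Σv)² = 47220 − 45796 = 1424
r = -622 / √(989 × 1424) = -622 / 1186.7333 ≈ -0.524

-0.524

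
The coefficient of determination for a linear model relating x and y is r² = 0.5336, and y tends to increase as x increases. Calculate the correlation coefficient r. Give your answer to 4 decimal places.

|r| = √0.5336 = 0.7305
The association is positive, so r = 0.7305.

0.7305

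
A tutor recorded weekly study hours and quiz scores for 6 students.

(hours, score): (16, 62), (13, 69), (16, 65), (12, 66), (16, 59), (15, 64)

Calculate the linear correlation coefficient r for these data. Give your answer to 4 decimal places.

-0.7214

n = 6, Σx = 88, Σy = 385, Σx² = 1306, Σy² = 24763, Σxy = 5625
nΣxy − ΣxΣy = 33750 − 33880 = -130
nΣx² − (Σx)² = 7836 − 7744 = 92; nΣy² − (Σy)² = 148578 − 148225 = 353
r = -130 / √(92 × 353) = -130 / 180.2110 ≈ -0.7214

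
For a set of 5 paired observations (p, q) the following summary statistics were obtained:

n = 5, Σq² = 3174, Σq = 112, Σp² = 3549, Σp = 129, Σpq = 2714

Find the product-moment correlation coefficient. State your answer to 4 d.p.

-0.4582

r = (nΣpq − ΣpΣq) / √[(nΣp² − (Σp)²)(nΣq² − (Σq)²)]
Numerator: 5×2714 − 129×112 = -878
Denominator: √[(17745 − 16641)(15870 − 12544)] = √[1104 × 3326] = 1916.2213
r = -878 / 1916.2213 ≈ -0.4582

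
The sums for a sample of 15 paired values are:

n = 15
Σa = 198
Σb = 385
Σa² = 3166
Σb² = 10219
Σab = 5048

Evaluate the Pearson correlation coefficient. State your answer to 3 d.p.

r = (nΣab − ΣaΣb) / √[(nΣa² − (Σa)²)(nΣb² − (Σb)²)]
Numerator: 15×5048 − 198×385 = -510
Denominator: √[(47490 − 39204)(153285 − 148225)] = √[8286 × 5060] = 6475.1185
r = -510 / 6475.1185 ≈ -0.079

-0.079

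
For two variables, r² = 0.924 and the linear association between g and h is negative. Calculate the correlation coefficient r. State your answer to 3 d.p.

-0.961

|r| = √0.924 = 0.961
The association is negative, so r = −0.961.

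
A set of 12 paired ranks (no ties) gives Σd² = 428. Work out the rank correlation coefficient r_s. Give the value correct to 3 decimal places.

-0.497

ρ = 1 − 6Σd² / [n(n²−1)] = 1 − 6×428 / (12×143)
  = 1 − 2568/1716 = 1 − 1.4965 ≈ -0.497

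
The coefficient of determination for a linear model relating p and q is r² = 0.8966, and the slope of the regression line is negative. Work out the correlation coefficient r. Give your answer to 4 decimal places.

-0.9469

|r| = √0.8966 = 0.9469
The association is negative, so r = −0.9469.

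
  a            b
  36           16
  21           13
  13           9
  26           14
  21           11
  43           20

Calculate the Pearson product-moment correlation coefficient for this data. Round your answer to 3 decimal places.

n = 6, Σa = 160, Σb = 83, Σa² = 4872, Σb² = 1223, Σab = 2421
nΣab − ΣaΣb = 14526 − 13280 = 1246
nΣa² − (Σa)² = 29232 − 25600 = 3632; nΣb² − (Σb)² = 7338 − 6889 = 449
r = 1246 / √(3632 × 449) = 1246 / 1277.0153 ≈ 0.976

0.976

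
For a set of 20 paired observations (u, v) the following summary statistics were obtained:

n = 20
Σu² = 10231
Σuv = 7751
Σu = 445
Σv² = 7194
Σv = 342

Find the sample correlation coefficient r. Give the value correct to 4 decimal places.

0.2124

r = (nΣuv − ΣuΣv) / √[(nΣu² − (Σu)²)(nΣv² − (Σv)²)]
Numerator: 20×7751 − 445×342 = 2830
Denominator: √[(204620 − 198025)(143880 − 116964)] = √[6595 × 26916] = 13323.3262
r = 2830 / 13323.3262 ≈ 0.2124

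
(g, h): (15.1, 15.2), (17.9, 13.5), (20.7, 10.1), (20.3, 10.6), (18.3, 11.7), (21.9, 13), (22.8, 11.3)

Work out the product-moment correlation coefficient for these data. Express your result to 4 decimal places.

n = 7, Σg = 137, Σh = 85.4, Σg² = 2723.34, Σh² = 1061.24, Σgh = 1651.87
nΣgh − ΣgΣh = 11563.09 − 11699.8 = -136.71
nΣg² − (Σg)² = 19063.38 − 18769 = 294.38; nΣh² − (Σh)² = 7428.68 − 7293.16 = 135.52
r = -136.71 / √(294.38 × 135.52) = -136.71 / 199.7358 ≈ -0.6845

-0.6845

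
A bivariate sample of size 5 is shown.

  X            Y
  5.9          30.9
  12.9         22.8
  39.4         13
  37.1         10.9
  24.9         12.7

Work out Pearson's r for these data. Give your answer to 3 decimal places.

-0.919

n = 5, ΣX = 120.2, ΣY = 90.3, ΣX² = 3750, ΣY² = 1923.75, ΣXY = 1709.25
nΣXY − ΣXΣY = 8546.25 − 10854.06 = -2307.81
nΣX² − (ΣX)² = 18750 − 14448.04 = 4301.96; nΣY² − (ΣY)² = 9618.75 − 8154.09 = 1464.66
r = -2307.81 / √(4301.96 × 1464.66) = -2307.81 / 2510.1611 ≈ -0.919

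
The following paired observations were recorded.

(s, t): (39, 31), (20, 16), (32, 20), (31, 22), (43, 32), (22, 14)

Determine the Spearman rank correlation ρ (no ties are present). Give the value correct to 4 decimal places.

Rank s: 5, 1, 4, 3, 6, 2
Rank t: 5, 2, 3, 4, 6, 1
d = rank(s) − rank(t): 0, -1, 1, -1, 0, 1; Σd² = 4
ρ = 1 − 6Σd² / [n(n²−1)] = 1 − 6×4 / (6×35) = 1 − 24/210 ≈ 0.8857

0.8857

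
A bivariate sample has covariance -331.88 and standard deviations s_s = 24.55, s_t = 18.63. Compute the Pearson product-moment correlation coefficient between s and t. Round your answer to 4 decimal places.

r = Cov(s,t) / (s_s · s_t) = -331.88 / (24.55 × 18.63)
  = -331.88 / 457.3665 ≈ -0.7256

-0.7256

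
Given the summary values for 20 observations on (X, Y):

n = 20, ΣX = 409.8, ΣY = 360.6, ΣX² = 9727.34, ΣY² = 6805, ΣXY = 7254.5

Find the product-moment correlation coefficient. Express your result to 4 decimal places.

-0.2112

r = (nΣXY − ΣXΣY) / √[(nΣX² − (ΣX)²)(nΣY² − (ΣY)²)]
Numerator: 20×7254.5 − 409.8×360.6 = -2683.88
Denominator: √[(194546.8 − 167936.04)(136100 − 130032.36)] = √[26610.76 × 6067.64] = 12706.8687
r = -2683.88 / 12706.8687 ≈ -0.2112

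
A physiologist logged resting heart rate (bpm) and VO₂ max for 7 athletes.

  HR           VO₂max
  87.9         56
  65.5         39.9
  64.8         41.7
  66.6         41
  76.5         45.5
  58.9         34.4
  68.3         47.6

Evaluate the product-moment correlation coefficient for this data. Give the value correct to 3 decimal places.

0.930

n = 7, Σx = 488.5, Σy = 306.1, Σx² = 34637.61, Σy² = 13667.27, Σxy = 21726.6
nΣxy − ΣxΣy = 152086.2 − 149529.85 = 2556.35
nΣx² − (Σx)² = 242463.27 − 238632.25 = 3831.02; nΣy² − (Σy)² = 95670.89 − 93697.21 = 1973.68
r = 2556.35 / √(3831.02 × 1973.68) = 2556.35 / 2749.7650 ≈ 0.930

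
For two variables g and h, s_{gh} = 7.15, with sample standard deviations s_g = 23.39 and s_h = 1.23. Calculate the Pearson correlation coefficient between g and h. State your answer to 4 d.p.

r = Cov(g,h) / (s_g · s_h) = 7.15 / (23.39 × 1.23)
  = 7.15 / 28.7697 ≈ 0.2485

0.2485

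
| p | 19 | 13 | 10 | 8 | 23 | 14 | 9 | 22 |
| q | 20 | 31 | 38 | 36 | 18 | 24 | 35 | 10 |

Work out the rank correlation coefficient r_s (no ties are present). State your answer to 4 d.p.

-0.9048

Rank p: 6, 4, 3, 1, 8, 5, 2, 7
Rank q: 3, 5, 8, 7, 2, 4, 6, 1
d = rank(p) − rank(q): 3, -1, -5, -6, 6, 1, -4, 6; Σd² = 160
ρ = 1 − 6Σd² / [n(n²−1)] = 1 − 6×160 / (8×63) = 1 − 960/504 ≈ -0.9048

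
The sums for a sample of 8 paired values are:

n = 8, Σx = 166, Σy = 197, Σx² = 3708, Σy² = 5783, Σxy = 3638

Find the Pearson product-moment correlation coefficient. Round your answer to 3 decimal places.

-0.908

r = (nΣxy − ΣxΣy) / √[(nΣx² − (Σx)²)(nΣy² − (Σy)²)]
Numerator: 8×3638 − 166×197 = -3598
Denominator: √[(29664 − 27556)(46264 − 38809)] = √[2108 × 7455] = 3964.2326
r = -3598 / 3964.2326 ≈ -0.908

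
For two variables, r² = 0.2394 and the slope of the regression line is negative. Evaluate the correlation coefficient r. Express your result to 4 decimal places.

-0.4893

|r| = √0.2394 = 0.4893
The association is negative, so r = −0.4893.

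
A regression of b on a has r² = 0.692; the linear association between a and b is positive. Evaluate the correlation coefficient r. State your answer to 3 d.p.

|r| = √0.692 = 0.832
The association is positive, so r = 0.832.

0.832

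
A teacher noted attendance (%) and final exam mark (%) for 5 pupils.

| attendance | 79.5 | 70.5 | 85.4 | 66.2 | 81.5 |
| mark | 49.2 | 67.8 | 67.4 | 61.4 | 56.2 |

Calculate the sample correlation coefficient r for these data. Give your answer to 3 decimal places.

n = 5, Σx = 383.1, Σy = 302, Σx² = 29608.35, Σy² = 18488.64, Σxy = 23092.24
nΣxy − ΣxΣy = 115461.2 − 115696.2 = -235
nΣx² − (Σx)² = 148041.75 − 146765.61 = 1276.14; nΣy² − (Σy)² = 92443.2 − 91204 = 1239.2
r = -235 / √(1276.14 × 1239.2) = -235 / 1257.5344 ≈ -0.187

-0.187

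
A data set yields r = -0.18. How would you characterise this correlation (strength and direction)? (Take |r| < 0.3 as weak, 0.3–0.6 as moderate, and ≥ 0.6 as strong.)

r = -0.18 < 0 so the relationship is negative.
|r| = 0.18, which falls in the weak range.

weak negative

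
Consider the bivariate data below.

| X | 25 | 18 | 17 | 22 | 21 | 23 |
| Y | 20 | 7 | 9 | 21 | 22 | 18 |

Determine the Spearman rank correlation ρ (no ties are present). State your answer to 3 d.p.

0.429

Rank X: 6, 2, 1, 4, 3, 5
Rank Y: 4, 1, 2, 5, 6, 3
d = rank(X) − rank(Y): 2, 1, -1, -1, -3, 2; Σd² = 20
ρ = 1 − 6Σd² / [n(n²−1)] = 1 − 6×20 / (6×35) = 1 − 120/210 ≈ 0.429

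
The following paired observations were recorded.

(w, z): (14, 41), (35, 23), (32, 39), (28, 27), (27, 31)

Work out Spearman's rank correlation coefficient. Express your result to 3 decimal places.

-0.700

Rank w: 1, 5, 4, 3, 2
Rank z: 5, 1, 4, 2, 3
d = rank(w) − rank(z): -4, 4, 0, 1, -1; Σd² = 34
ρ = 1 − 6Σd² / [n(n²−1)] = 1 − 6×34 / (5×24) = 1 − 204/120 ≈ -0.700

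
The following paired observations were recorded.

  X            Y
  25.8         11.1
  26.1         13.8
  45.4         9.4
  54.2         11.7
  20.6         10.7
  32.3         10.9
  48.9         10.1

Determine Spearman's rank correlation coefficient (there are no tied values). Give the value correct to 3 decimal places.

-0.107

Rank X: 2, 3, 5, 7, 1, 4, 6
Rank Y: 5, 7, 1, 6, 3, 4, 2
d = rank(X) − rank(Y): -3, -4, 4, 1, -2, 0, 4; Σd² = 62
ρ = 1 − 6Σd² / [n(n²−1)] = 1 − 6×62 / (7×48) = 1 − 372/336 ≈ -0.107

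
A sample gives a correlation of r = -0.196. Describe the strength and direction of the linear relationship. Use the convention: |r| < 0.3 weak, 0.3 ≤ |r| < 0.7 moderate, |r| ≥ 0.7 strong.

weak negative

r = -0.196 < 0 so the relationship is negative.
|r| = 0.196, which falls in the weak range.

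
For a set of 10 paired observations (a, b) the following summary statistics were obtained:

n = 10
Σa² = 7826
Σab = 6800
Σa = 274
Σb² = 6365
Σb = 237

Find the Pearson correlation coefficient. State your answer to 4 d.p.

0.6274

r = (nΣab − ΣaΣb) / √[(nΣa² − (Σa)²)(nΣb² − (Σb)²)]
Numerator: 10×6800 − 274×237 = 3062
Denominator: √[(78260 − 75076)(63650 − 56169)] = √[3184 × 7481] = 4880.5229
r = 3062 / 4880.5229 ≈ 0.6274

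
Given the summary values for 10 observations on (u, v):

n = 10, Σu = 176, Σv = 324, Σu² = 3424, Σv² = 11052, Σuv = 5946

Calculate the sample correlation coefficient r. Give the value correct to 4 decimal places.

0.5727

r = (nΣuv − ΣuΣv) / √[(nΣu² − (Σu)²)(nΣv² − (Σv)²)]
Numerator: 10×5946 − 176×324 = 2436
Denominator: √[(34240 − 30976)(110520 − 104976)] = √[3264 × 5544] = 4253.8942
r = 2436 / 4253.8942 ≈ 0.5727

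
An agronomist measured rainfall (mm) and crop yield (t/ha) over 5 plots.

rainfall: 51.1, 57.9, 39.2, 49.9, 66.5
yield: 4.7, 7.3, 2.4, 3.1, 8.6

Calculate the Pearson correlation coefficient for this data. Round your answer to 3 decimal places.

n = 5, Σx = 264.6, Σy = 26.1, Σx² = 14412.52, Σy² = 164.71, Σxy = 1483.51
nΣxy − ΣxΣy = 7417.55 − 6906.06 = 511.49
nΣx² − (Σx)² = 72062.6 − 70013.16 = 2049.44; nΣy² − (Σy)² = 823.55 − 681.21 = 142.34
r = 511.49 / √(2049.44 × 142.34) = 511.49 / 540.1086 ≈ 0.947

0.947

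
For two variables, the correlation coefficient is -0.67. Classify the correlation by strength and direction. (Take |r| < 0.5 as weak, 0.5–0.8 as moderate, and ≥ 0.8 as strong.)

moderate negative

r = -0.67 < 0 so the relationship is negative.
|r| = 0.67, which falls in the moderate range.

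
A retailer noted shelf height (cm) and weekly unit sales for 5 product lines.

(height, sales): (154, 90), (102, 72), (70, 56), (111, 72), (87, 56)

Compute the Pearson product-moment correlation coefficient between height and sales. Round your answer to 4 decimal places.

n = 5, Σx = 524, Σy = 346, Σx² = 58910, Σy² = 24740, Σxy = 37988
nΣxy − ΣxΣy = 189940 − 181304 = 8636
nΣx² − (Σx)² = 294550 − 274576 = 19974; nΣy² − (Σy)² = 123700 − 119716 = 3984
r = 8636 / √(19974 × 3984) = 8636 / 8920.5614 ≈ 0.9681

0.9681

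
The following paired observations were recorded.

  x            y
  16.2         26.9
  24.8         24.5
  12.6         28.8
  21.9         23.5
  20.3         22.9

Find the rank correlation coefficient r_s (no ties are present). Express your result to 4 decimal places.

-0.6000

Rank x: 2, 5, 1, 4, 3
Rank y: 4, 3, 5, 2, 1
d = rank(x) − rank(y): -2, 2, -4, 2, 2; Σd² = 32
ρ = 1 − 6Σd² / [n(n²−1)] = 1 − 6×32 / (5×24) = 1 − 192/120 ≈ -0.6000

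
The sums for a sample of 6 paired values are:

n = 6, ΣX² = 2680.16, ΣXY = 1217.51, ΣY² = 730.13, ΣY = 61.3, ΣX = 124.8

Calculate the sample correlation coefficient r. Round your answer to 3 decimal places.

r = (nΣXY − ΣXΣY) / √[(nΣX² − (ΣX)²)(nΣY² − (ΣY)²)]
Numerator: 6×1217.51 − 124.8×61.3 = -345.18
Denominator: √[(16080.96 − 15575.04)(4380.78 − 3757.69)] = √[505.92 × 623.09] = 561.4568
r = -345.18 / 561.4568 ≈ -0.615

-0.615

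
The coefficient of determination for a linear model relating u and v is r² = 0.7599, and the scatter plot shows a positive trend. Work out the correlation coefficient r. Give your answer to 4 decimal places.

|r| = √0.7599 = 0.8717
The association is positive, so r = 0.8717.

0.8717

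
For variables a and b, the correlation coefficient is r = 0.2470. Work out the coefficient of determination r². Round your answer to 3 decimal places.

r² = (0.2470)² = 0.061

0.061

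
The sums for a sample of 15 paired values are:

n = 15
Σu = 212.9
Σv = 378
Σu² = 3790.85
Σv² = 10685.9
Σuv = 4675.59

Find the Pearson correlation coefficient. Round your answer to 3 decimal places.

r = (nΣuv − ΣuΣv) / √[(nΣu² − (Σu)²)(nΣv² − (Σv)²)]
Numerator: 15×4675.59 − 212.9×378 = -10342.35
Denominator: √[(56862.75 − 45326.41)(160288.5 − 142884)] = √[11536.34 × 17404.5] = 14169.8352
r = -10342.35 / 14169.8352 ≈ -0.730

-0.730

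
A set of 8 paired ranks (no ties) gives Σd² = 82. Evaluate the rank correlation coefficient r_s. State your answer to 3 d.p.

ρ = 1 − 6Σd² / [n(n²−1)] = 1 − 6×82 / (8×63)
  = 1 − 492/504 = 1 − 0.9762 ≈ 0.024

0.024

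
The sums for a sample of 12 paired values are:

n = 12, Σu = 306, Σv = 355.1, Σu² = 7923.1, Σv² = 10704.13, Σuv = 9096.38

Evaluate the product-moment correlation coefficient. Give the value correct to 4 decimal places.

r = (nΣuv − ΣuΣv) / √[(nΣu² − (Σu)²)(nΣv² − (Σv)²)]
Numerator: 12×9096.38 − 306×355.1 = 495.96
Denominator: √[(95077.2 − 93636)(128449.56 − 126096.01)] = √[1441.2 × 2353.55] = 1841.7210
r = 495.96 / 1841.7210 ≈ 0.2693

0.2693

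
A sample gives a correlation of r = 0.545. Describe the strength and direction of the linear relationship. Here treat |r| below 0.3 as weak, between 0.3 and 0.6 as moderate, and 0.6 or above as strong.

moderate positive

r = 0.545 > 0 so the relationship is positive.
|r| = 0.545, which falls in the moderate range.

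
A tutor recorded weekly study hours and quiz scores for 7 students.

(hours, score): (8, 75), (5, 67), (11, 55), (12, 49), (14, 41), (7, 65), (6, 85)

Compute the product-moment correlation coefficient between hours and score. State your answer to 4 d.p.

n = 7, Σx = 63, Σy = 437, Σx² = 635, Σy² = 28671, Σxy = 3667
nΣxy − ΣxΣy = 25669 − 27531 = -1862
nΣx² − (Σx)² = 4445 − 3969 = 476; nΣy² − (Σy)² = 200697 − 190969 = 9728
r = -1862 / √(476 × 9728) = -1862 / 2151.8662 ≈ -0.8653

-0.8653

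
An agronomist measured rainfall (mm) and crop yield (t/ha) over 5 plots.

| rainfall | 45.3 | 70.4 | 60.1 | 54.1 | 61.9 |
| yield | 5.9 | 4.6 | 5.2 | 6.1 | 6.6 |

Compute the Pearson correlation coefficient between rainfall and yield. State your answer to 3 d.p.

n = 5, Σx = 291.8, Σy = 28.4, Σx² = 17378.68, Σy² = 163.78, Σxy = 1642.18
nΣxy − ΣxΣy = 8210.9 − 8287.12 = -76.22
nΣx² − (Σx)² = 86893.4 − 85147.24 = 1746.16; nΣy² − (Σy)² = 818.9 − 806.56 = 12.34
r = -76.22 / √(1746.16 × 12.34) = -76.22 / 146.7911 ≈ -0.519

-0.519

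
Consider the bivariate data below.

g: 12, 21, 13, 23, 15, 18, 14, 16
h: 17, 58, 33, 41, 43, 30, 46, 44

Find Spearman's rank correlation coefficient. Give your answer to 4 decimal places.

0.3810

Rank g: 1, 7, 2, 8, 4, 6, 3, 5
Rank h: 1, 8, 3, 4, 5, 2, 7, 6
d = rank(g) − rank(h): 0, -1, -1, 4, -1, 4, -4, -1; Σd² = 52
ρ = 1 − 6Σd² / [n(n²−1)] = 1 − 6×52 / (8×63) = 1 − 312/504 ≈ 0.3810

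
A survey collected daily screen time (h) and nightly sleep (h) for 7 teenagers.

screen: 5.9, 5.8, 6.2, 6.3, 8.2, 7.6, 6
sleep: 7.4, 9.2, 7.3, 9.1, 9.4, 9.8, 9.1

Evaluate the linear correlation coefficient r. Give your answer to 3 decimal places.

n = 7, Σx = 46, Σy = 61.3, Σx² = 307.58, Σy² = 542.71, Σxy = 405.77
nΣxy − ΣxΣy = 2840.39 − 2819.8 = 20.59
nΣx² − (Σx)² = 2153.06 − 2116 = 37.06; nΣy² − (Σy)² = 3798.97 − 3757.69 = 41.28
r = 20.59 / √(37.06 × 41.28) = 20.59 / 39.1131 ≈ 0.526

0.526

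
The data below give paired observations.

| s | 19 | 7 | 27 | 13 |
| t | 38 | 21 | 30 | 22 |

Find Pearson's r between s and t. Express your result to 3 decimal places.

0.657

n = 4, Σs = 66, Σt = 111, Σs² = 1308, Σt² = 3269, Σst = 1965
nΣst − ΣsΣt = 7860 − 7326 = 534
nΣs² − (Σs)² = 5232 − 4356 = 876; nΣt² − (Σt)² = 13076 − 12321 = 755
r = 534 / √(876 × 755) = 534 / 813.2527 ≈ 0.657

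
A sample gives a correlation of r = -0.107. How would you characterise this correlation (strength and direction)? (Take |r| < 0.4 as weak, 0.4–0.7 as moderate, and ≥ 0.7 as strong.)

weak negative

r = -0.107 < 0 so the relationship is negative.
|r| = 0.107, which falls in the weak range.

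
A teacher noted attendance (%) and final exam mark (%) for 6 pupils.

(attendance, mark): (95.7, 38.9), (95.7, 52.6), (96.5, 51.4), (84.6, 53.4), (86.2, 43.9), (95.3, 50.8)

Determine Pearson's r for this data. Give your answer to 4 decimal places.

n = 6, Σx = 554, Σy = 291, Σx² = 51298.92, Σy² = 14281.34, Σxy = 26859.71
nΣxy − ΣxΣy = 161158.26 − 161214 = -55.74
nΣx² − (Σx)² = 307793.52 − 306916 = 877.52; nΣy² − (Σy)² = 85688.04 − 84681 = 1007.04
r = -55.74 / √(877.52 × 1007.04) = -55.74 / 940.0520 ≈ -0.0593

-0.0593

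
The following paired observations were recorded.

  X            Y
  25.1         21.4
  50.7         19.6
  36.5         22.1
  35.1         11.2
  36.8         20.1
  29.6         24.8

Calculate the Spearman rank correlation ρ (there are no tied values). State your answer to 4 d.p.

-0.4286

Rank X: 1, 6, 4, 3, 5, 2
Rank Y: 4, 2, 5, 1, 3, 6
d = rank(X) − rank(Y): -3, 4, -1, 2, 2, -4; Σd² = 50
ρ = 1 − 6Σd² / [n(n²−1)] = 1 − 6×50 / (6×35) = 1 − 300/210 ≈ -0.4286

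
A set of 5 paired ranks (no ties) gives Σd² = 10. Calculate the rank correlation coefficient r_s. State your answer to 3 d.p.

0.500

ρ = 1 − 6Σd² / [n(n²−1)] = 1 − 6×10 / (5×24)
  = 1 − 60/120 = 1 − 0.5000 ≈ 0.500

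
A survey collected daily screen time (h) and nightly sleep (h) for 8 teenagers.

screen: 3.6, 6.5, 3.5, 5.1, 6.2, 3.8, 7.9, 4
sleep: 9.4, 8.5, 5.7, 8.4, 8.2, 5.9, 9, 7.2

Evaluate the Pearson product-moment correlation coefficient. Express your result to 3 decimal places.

0.560

n = 8, Σx = 40.6, Σy = 62.3, Σx² = 224.76, Σy² = 498.55, Σxy = 325.04
nΣxy − ΣxΣy = 2600.32 − 2529.38 = 70.94
nΣx² − (Σx)² = 1798.08 − 1648.36 = 149.72; nΣy² − (Σy)² = 3988.4 − 3881.29 = 107.11
r = 70.94 / √(149.72 × 107.11) = 70.94 / 126.6353 ≈ 0.560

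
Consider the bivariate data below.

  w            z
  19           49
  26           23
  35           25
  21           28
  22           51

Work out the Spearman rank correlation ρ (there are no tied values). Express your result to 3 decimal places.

-0.600

Rank w: 1, 4, 5, 2, 3
Rank z: 4, 1, 2, 3, 5
d = rank(w) − rank(z): -3, 3, 3, -1, -2; Σd² = 32
ρ = 1 − 6Σd² / [n(n²−1)] = 1 − 6×32 / (5×24) = 1 − 192/120 ≈ -0.600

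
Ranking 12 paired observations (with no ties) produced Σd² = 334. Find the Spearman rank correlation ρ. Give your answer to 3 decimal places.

-0.168

ρ = 1 − 6Σd² / [n(n²−1)] = 1 − 6×334 / (12×143)
  = 1 − 2004/1716 = 1 − 1.1678 ≈ -0.168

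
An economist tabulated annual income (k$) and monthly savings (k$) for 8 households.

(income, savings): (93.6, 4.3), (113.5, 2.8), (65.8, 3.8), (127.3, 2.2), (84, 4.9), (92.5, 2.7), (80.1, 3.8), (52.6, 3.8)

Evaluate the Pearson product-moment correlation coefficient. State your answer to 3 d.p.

n = 8, Σx = 709.4, Σy = 28.3, Σx² = 66973.16, Σy² = 105.79, Σxy = 2415.99
nΣxy − ΣxΣy = 19327.92 − 20076.02 = -748.1
nΣx² − (Σx)² = 535785.28 − 503248.36 = 32536.92; nΣy² − (Σy)² = 846.32 − 800.89 = 45.43
r = -748.1 / √(32536.92 × 45.43) = -748.1 / 1215.7929 ≈ -0.615

-0.615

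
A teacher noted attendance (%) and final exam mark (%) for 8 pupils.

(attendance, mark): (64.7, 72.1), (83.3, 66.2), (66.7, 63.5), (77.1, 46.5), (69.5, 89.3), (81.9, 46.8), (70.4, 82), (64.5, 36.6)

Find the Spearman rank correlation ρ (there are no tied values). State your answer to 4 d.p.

Rank attendance: 2, 8, 3, 6, 4, 7, 5, 1
Rank mark: 6, 5, 4, 2, 8, 3, 7, 1
d = rank(attendance) − rank(mark): -4, 3, -1, 4, -4, 4, -2, 0; Σd² = 78
ρ = 1 − 6Σd² / [n(n²−1)] = 1 − 6×78 / (8×63) = 1 − 468/504 ≈ 0.0714

0.0714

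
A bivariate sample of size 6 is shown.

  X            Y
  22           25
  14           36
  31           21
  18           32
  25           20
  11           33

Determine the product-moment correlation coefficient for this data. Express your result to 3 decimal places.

n = 6, ΣX = 121, ΣY = 167, ΣX² = 2711, ΣY² = 4875, ΣXY = 3144
nΣXY − ΣXΣY = 18864 − 20207 = -1343
nΣX² − (ΣX)² = 16266 − 14641 = 1625; nΣY² − (ΣY)² = 29250 − 27889 = 1361
r = -1343 / √(1625 × 1361) = -1343 / 1487.1533 ≈ -0.903

-0.903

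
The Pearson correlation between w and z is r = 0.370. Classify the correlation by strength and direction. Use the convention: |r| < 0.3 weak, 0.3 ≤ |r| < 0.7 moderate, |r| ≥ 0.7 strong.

r = 0.370 > 0 so the relationship is positive.
|r| = 0.370, which falls in the moderate range.

moderate positive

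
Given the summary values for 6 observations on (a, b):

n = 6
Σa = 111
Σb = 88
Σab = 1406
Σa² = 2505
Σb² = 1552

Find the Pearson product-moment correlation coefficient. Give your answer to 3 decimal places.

r = (nΣab − ΣaΣb) / √[(nΣa² − (Σa)²)(nΣb² − (Σb)²)]
Numerator: 6×1406 − 111×88 = -1332
Denominator: √[(15030 − 12321)(9312 − 7744)] = √[2709 × 1568] = 2060.9978
r = -1332 / 2060.9978 ≈ -0.646

-0.646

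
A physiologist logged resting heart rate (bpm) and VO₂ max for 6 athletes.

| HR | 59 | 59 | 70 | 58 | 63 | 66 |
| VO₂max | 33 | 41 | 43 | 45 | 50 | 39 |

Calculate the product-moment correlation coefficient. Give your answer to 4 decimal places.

0.1645

n = 6, Σx = 375, Σy = 251, Σx² = 23551, Σy² = 10665, Σxy = 15710
nΣxy − ΣxΣy = 94260 − 94125 = 135
nΣx² − (Σx)² = 141306 − 140625 = 681; nΣy² − (Σy)² = 63990 − 63001 = 989
r = 135 / √(681 × 989) = 135 / 820.6759 ≈ 0.1645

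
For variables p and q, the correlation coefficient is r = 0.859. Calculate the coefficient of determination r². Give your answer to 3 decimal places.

0.738

r² = (0.859)² = 0.738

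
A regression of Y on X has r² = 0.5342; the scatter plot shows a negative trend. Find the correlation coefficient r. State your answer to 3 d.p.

-0.731

|r| = √0.5342 = 0.731
The association is negative, so r = −0.731.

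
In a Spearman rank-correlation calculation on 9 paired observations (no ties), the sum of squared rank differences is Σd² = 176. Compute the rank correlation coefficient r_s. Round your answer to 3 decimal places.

ρ = 1 − 6Σd² / [n(n²−1)] = 1 − 6×176 / (9×80)
  = 1 − 1056/720 = 1 − 1.4667 ≈ -0.467

-0.467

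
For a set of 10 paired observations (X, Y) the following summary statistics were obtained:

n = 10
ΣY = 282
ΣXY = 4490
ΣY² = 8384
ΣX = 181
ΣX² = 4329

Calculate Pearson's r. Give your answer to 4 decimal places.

-0.9111

r = (nΣXY − ΣXΣY) / √[(nΣX² − (ΣX)²)(nΣY² − (ΣY)²)]
Numerator: 10×4490 − 181×282 = -6142
Denominator: √[(43290 − 32761)(83840 − 79524)] = √[10529 × 4316] = 6741.1545
r = -6142 / 6741.1545 ≈ -0.9111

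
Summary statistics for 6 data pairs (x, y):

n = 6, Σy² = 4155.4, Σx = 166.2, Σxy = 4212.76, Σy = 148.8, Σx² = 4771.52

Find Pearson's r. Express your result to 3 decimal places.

0.326

r = (nΣxy − ΣxΣy) / √[(nΣx² − (Σx)²)(nΣy² − (Σy)²)]
Numerator: 6×4212.76 − 166.2×148.8 = 546
Denominator: √[(28629.12 − 27622.44)(24932.4 − 22141.44)] = √[1006.68 × 2790.96] = 1676.1872
r = 546 / 1676.1872 ≈ 0.326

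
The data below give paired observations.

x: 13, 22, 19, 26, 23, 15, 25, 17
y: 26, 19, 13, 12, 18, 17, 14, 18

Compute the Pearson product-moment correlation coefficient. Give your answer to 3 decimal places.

n = 8, Σx = 160, Σy = 137, Σx² = 3358, Σy² = 2483, Σxy = 2640
nΣxy − ΣxΣy = 21120 − 21920 = -800
nΣx² − (Σx)² = 26864 − 25600 = 1264; nΣy² − (Σy)² = 19864 − 18769 = 1095
r = -800 / √(1264 × 1095) = -800 / 1176.4693 ≈ -0.680

-0.680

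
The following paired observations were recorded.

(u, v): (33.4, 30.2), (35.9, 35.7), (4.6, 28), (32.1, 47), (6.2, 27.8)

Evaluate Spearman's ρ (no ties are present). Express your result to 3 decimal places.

0.600

Rank u: 4, 5, 1, 3, 2
Rank v: 3, 4, 2, 5, 1
d = rank(u) − rank(v): 1, 1, -1, -2, 1; Σd² = 8
ρ = 1 − 6Σd² / [n(n²−1)] = 1 − 6×8 / (5×24) = 1 − 48/120 ≈ 0.600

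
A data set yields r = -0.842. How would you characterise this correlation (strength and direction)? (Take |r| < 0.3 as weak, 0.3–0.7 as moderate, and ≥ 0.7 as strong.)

strong negative

r = -0.842 < 0 so the relationship is negative.
|r| = 0.842, which falls in the strong range.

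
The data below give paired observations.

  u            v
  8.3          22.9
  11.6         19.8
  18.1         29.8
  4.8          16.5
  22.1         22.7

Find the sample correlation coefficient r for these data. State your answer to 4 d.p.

0.6481

n = 5, Σu = 64.9, Σv = 111.7, Σu² = 1042.51, Σv² = 2592.03, Σuv = 1540
nΣuv − ΣuΣv = 7700 − 7249.33 = 450.67
nΣu² − (Σu)² = 5212.55 − 4212.01 = 1000.54; nΣv² − (Σv)² = 12960.15 − 12476.89 = 483.26
r = 450.67 / √(1000.54 × 483.26) = 450.67 / 695.3567 ≈ 0.6481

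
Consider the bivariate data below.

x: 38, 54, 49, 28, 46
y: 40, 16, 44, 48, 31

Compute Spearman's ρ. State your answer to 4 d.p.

-0.7000

Rank x: 2, 5, 4, 1, 3
Rank y: 3, 1, 4, 5, 2
d = rank(x) − rank(y): -1, 4, 0, -4, 1; Σd² = 34
ρ = 1 − 6Σd² / [n(n²−1)] = 1 − 6×34 / (5×24) = 1 − 204/120 ≈ -0.7000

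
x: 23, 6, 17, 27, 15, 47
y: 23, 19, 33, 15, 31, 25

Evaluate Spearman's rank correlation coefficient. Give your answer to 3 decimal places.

-0.143

Rank x: 4, 1, 3, 5, 2, 6
Rank y: 3, 2, 6, 1, 5, 4
d = rank(x) − rank(y): 1, -1, -3, 4, -3, 2; Σd² = 40
ρ = 1 − 6Σd² / [n(n²−1)] = 1 − 6×40 / (6×35) = 1 − 240/210 ≈ -0.143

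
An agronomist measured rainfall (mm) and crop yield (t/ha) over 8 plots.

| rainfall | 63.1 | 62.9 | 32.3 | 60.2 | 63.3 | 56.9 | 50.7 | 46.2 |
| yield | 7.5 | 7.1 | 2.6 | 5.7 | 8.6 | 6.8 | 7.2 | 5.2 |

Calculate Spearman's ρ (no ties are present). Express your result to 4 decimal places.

Rank rainfall: 7, 6, 1, 5, 8, 4, 3, 2
Rank yield: 7, 5, 1, 3, 8, 4, 6, 2
d = rank(rainfall) − rank(yield): 0, 1, 0, 2, 0, 0, -3, 0; Σd² = 14
ρ = 1 − 6Σd² / [n(n²−1)] = 1 − 6×14 / (8×63) = 1 − 84/504 ≈ 0.8333

0.8333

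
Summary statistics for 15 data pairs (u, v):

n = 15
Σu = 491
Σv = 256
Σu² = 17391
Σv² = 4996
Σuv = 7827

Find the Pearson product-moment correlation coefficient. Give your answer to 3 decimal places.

-0.608

r = (nΣuv − ΣuΣv) / √[(nΣu² − (Σu)²)(nΣv² − (Σv)²)]
Numerator: 15×7827 − 491×256 = -8291
Denominator: √[(260865 − 241081)(74940 − 65536)] = √[19784 × 9404] = 13639.9683
r = -8291 / 13639.9683 ≈ -0.608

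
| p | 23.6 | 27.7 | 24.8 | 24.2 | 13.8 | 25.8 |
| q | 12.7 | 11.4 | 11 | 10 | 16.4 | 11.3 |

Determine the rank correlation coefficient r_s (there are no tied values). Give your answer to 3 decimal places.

Rank p: 2, 6, 4, 3, 1, 5
Rank q: 5, 4, 2, 1, 6, 3
d = rank(p) − rank(q): -3, 2, 2, 2, -5, 2; Σd² = 50
ρ = 1 − 6Σd² / [n(n²−1)] = 1 − 6×50 / (6×35) = 1 − 300/210 ≈ -0.429

-0.429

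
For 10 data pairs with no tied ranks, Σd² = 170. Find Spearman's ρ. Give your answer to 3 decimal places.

-0.030

ρ = 1 − 6Σd² / [n(n²−1)] = 1 − 6×170 / (10×99)
  = 1 − 1020/990 = 1 − 1.0303 ≈ -0.030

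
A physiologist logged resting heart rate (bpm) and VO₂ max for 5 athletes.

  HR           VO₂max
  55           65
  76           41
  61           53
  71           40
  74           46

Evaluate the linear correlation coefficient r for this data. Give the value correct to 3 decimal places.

n = 5, Σx = 337, Σy = 245, Σx² = 23039, Σy² = 12431, Σxy = 16168
nΣxy − ΣxΣy = 80840 − 82565 = -1725
nΣx² − (Σx)² = 115195 − 113569 = 1626; nΣy² − (Σy)² = 62155 − 60025 = 2130
r = -1725 / √(1626 × 2130) = -1725 / 1861.0159 ≈ -0.927

-0.927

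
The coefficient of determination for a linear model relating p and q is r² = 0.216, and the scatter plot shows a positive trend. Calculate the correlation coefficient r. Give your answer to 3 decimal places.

|r| = √0.216 = 0.465
The association is positive, so r = 0.465.

0.465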